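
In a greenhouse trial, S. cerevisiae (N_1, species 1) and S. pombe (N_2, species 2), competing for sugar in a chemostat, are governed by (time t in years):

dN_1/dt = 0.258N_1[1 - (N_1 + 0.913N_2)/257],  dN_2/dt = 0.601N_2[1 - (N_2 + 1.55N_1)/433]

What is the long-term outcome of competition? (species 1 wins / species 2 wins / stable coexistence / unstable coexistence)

Compare the nullcline intercepts: K1/α12 = 257/0.913 = 281 < K2 = 433; K2/α21 = 433/1.55 = 279 > K1 = 257.
Since the inequalities point opposite ways, species 2 can invade but species 1 cannot.

species 2 excludes species 1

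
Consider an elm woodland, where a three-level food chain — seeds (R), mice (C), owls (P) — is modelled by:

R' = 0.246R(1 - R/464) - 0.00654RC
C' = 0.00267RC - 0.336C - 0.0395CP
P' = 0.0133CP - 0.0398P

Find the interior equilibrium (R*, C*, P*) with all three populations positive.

R* ≈ 427, C* ≈ 2.99, P* ≈ 20.4

From dP/dt = 0: 0.0133C* = 0.0398, so C* = 2.99.
From dR/dt = 0: 0.246(1 - R*/464) = 0.00654·2.99, giving R* = 464·(1 - 0.0796) = 427.
From dC/dt = 0: 0.00267·427 - 0.336 = 0.0395P*, so P* = 0.804/0.0395 = 20.4.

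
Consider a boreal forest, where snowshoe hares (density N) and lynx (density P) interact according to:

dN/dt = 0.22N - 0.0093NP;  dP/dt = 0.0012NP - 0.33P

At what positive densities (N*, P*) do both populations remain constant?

N* ≈ 275, P* ≈ 23.7

Set dP/dt = 0 with P > 0: 0.0012N - 0.33 = 0, so N* = 0.33/0.0012 = 275.
Set dN/dt = 0 with N > 0: 0.22 - 0.0093P = 0, so P* = 0.22/0.0093 = 23.7.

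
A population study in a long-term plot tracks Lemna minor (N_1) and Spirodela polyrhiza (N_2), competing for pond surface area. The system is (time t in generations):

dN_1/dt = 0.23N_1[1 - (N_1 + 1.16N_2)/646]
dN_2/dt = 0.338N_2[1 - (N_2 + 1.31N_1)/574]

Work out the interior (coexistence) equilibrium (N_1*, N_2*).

Setting both brackets to zero gives the nullclines N_1 + 1.16N_2 = 646 and 1.31N_1 + N_2 = 574.
Substituting N_2 = 574 - 1.31N_1 into the first: N_1(1 - 1.16·1.31) = 646 - 1.16·574.
So N_1* = -19.8/-0.52 = 38.2, and then N_2* = 574 - 1.31·38.2 = 524.

N_1* ≈ 38.2, N_2* ≈ 524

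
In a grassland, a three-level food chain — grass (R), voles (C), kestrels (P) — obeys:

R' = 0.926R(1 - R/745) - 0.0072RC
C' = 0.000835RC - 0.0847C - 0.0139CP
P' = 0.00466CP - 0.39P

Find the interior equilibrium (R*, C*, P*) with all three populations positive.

From dP/dt = 0: 0.00466C* = 0.39, so C* = 83.7.
From dR/dt = 0: 0.926(1 - R*/745) = 0.0072·83.7, giving R* = 745·(1 - 0.651) = 260.
From dC/dt = 0: 0.000835·260 - 0.0847 = 0.0139P*, so P* = 0.133/0.0139 = 9.54.

R* ≈ 260, C* ≈ 83.7, P* ≈ 9.54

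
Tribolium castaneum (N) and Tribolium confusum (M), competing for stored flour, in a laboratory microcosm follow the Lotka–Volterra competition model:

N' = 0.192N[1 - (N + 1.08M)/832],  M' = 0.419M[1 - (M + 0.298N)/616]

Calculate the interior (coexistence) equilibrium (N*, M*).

Setting both brackets to zero gives the nullclines N + 1.08M = 832 and 0.298N + M = 616.
Substituting M = 616 - 0.298N into the first: N(1 - 1.08·0.298) = 832 - 1.08·616.
So N* = 167/0.678 = 246, and then M* = 616 - 0.298·246 = 543.

N* ≈ 246, M* ≈ 543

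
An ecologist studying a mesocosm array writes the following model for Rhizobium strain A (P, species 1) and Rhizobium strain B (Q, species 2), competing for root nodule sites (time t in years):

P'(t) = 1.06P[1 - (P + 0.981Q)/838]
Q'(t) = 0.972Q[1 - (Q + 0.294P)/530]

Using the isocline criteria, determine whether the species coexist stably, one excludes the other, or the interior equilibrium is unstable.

Compare the nullcline intercepts: K1/α12 = 838/0.981 = 854 > K2 = 530; K2/α21 = 530/0.294 = 1800 > K1 = 838.
Since both inequalities hold, each species can invade when rare, so the interior equilibrium is stable.

stable coexistence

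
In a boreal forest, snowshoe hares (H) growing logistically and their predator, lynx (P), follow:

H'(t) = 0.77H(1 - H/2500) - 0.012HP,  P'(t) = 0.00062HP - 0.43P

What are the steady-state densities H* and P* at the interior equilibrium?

From dP/dt = 0 with P > 0: 0.00062H* = 0.43, so H* = 694.
Substitute into dH/dt = 0: 0.77(1 - 694/2500) = 0.012P*.
The bracket is 0.723, giving P* = 0.556/0.012 = 46.4.

H* ≈ 694, P* ≈ 46.4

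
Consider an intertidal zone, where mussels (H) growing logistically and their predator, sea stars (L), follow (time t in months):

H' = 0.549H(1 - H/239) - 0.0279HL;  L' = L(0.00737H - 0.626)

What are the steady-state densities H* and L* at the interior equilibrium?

From dL/dt = 0 with L > 0: 0.00737H* = 0.626, so H* = 84.9.
Substitute into dH/dt = 0: 0.549(1 - 84.9/239) = 0.0279L*.
The bracket is 0.645, giving L* = 0.354/0.0279 = 12.7.

H* ≈ 84.9, L* ≈ 12.7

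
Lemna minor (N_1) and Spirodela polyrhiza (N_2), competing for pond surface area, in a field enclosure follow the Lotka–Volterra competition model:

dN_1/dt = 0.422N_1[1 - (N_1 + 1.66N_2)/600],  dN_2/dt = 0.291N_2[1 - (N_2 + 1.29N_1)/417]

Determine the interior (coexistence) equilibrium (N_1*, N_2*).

N_1* ≈ 80.8, N_2* ≈ 313

Setting both brackets to zero gives the nullclines N_1 + 1.66N_2 = 600 and 1.29N_1 + N_2 = 417.
Substituting N_2 = 417 - 1.29N_1 into the first: N_1(1 - 1.66·1.29) = 600 - 1.66·417.
So N_1* = -92.2/-1.14 = 80.8, and then N_2* = 417 - 1.29·80.8 = 313.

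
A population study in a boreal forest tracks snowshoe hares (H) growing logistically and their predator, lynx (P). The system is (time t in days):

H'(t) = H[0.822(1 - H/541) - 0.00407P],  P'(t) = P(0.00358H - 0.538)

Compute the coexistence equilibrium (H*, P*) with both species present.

H* ≈ 150, P* ≈ 146

From dP/dt = 0 with P > 0: 0.00358H* = 0.538, so H* = 150.
Substitute into dH/dt = 0: 0.822(1 - 150/541) = 0.00407P*.
The bracket is 0.722, giving P* = 0.594/0.00407 = 146.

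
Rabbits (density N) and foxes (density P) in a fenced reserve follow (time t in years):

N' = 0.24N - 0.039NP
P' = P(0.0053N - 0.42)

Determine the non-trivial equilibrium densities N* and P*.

Set dP/dt = 0 with P > 0: 0.0053N - 0.42 = 0, so N* = 0.42/0.0053 = 79.2.
Set dN/dt = 0 with N > 0: 0.24 - 0.039P = 0, so P* = 0.24/0.039 = 6.15.

N* ≈ 79.2, P* ≈ 6.15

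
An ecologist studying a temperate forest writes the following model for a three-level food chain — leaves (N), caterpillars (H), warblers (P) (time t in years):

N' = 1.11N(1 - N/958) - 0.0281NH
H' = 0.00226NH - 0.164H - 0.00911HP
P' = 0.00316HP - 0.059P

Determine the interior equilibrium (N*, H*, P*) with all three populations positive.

N* ≈ 505, H* ≈ 18.7, P* ≈ 107

From dP/dt = 0: 0.00316H* = 0.059, so H* = 18.7.
From dN/dt = 0: 1.11(1 - N*/958) = 0.0281·18.7, giving N* = 958·(1 - 0.473) = 505.
From dH/dt = 0: 0.00226·505 - 0.164 = 0.00911P*, so P* = 0.978/0.00911 = 107.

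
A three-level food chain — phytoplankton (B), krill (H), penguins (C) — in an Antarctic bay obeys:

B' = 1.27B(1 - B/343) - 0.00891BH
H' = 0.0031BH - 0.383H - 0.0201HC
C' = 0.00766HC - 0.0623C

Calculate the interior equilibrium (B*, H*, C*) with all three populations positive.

B* ≈ 323, H* ≈ 8.13, C* ≈ 30.8

From dC/dt = 0: 0.00766H* = 0.0623, so H* = 8.13.
From dB/dt = 0: 1.27(1 - B*/343) = 0.00891·8.13, giving B* = 343·(1 - 0.0571) = 323.
From dH/dt = 0: 0.0031·323 - 0.383 = 0.0201C*, so C* = 0.62/0.0201 = 30.8.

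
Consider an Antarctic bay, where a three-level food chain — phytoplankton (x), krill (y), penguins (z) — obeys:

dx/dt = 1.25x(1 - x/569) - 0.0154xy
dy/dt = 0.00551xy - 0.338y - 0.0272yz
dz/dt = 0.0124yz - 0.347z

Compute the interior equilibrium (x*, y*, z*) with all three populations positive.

From dz/dt = 0: 0.0124y* = 0.347, so y* = 28.
From dx/dt = 0: 1.25(1 - x*/569) = 0.0154·28, giving x* = 569·(1 - 0.345) = 373.
From dy/dt = 0: 0.00551·373 - 0.338 = 0.0272z*, so z* = 1.72/0.0272 = 63.1.

x* ≈ 373, y* ≈ 28, z* ≈ 63.1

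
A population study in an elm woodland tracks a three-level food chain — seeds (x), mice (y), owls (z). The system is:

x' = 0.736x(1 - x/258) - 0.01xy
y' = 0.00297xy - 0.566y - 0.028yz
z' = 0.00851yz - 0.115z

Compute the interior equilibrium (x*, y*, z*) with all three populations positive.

From dz/dt = 0: 0.00851y* = 0.115, so y* = 13.5.
From dx/dt = 0: 0.736(1 - x*/258) = 0.01·13.5, giving x* = 258·(1 - 0.184) = 211.
From dy/dt = 0: 0.00297·211 - 0.566 = 0.028z*, so z* = 0.0596/0.028 = 2.13.

x* ≈ 211, y* ≈ 13.5, z* ≈ 2.13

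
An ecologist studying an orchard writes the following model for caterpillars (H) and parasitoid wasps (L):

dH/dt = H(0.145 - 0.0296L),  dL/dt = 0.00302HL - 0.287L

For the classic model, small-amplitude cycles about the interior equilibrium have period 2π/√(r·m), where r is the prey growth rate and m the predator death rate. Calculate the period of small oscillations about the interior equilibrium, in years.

T ≈ 30.8 years

Here r = 0.145 and m = 0.287, so r·m = 0.0416.
ω = √0.0416 = 0.204 per year, hence T = 2π/ω ≈ 30.8 years.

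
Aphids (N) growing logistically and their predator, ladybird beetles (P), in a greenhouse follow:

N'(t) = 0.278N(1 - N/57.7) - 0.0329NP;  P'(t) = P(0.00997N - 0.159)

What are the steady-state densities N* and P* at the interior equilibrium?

From dP/dt = 0 with P > 0: 0.00997N* = 0.159, so N* = 15.9.
Substitute into dN/dt = 0: 0.278(1 - 15.9/57.7) = 0.0329P*.
The bracket is 0.724, giving P* = 0.201/0.0329 = 6.11.

N* ≈ 15.9, P* ≈ 6.11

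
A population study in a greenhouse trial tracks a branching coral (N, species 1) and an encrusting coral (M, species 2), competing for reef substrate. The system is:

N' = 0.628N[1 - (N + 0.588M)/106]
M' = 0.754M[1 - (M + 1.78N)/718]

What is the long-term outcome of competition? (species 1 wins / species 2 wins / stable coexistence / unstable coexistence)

species 2 excludes species 1

Compare the nullcline intercepts: K1/α12 = 106/0.588 = 180 < K2 = 718; K2/α21 = 718/1.78 = 403 > K1 = 106.
Since the inequalities point opposite ways, species 2 can invade but species 1 cannot.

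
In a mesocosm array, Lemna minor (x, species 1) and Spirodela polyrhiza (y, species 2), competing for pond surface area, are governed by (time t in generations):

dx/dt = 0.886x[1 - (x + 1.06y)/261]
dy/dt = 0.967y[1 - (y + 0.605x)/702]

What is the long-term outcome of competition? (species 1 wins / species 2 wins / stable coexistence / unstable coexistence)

species 2 excludes species 1

Compare the nullcline intercepts: K1/α12 = 261/1.06 = 246 < K2 = 702; K2/α21 = 702/0.605 = 1160 > K1 = 261.
Since the inequalities point opposite ways, species 2 can invade but species 1 cannot.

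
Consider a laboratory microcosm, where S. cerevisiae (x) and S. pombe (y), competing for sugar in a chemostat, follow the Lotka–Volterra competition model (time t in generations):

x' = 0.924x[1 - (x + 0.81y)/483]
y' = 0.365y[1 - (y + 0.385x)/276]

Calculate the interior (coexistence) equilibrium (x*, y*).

Setting both brackets to zero gives the nullclines x + 0.81y = 483 and 0.385x + y = 276.
Substituting y = 276 - 0.385x into the first: x(1 - 0.81·0.385) = 483 - 0.81·276.
So x* = 259/0.688 = 377, and then y* = 276 - 0.385·377 = 131.

x* ≈ 377, y* ≈ 131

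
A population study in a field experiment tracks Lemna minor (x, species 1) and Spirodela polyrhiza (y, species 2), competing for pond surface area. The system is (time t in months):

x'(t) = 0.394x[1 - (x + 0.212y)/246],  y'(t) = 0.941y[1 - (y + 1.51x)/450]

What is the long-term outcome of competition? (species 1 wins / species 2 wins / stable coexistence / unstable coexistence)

Compare the nullcline intercepts: K1/α12 = 246/0.212 = 1160 > K2 = 450; K2/α21 = 450/1.51 = 298 > K1 = 246.
Since both inequalities hold, each species can invade when rare, so the interior equilibrium is stable.

stable coexistence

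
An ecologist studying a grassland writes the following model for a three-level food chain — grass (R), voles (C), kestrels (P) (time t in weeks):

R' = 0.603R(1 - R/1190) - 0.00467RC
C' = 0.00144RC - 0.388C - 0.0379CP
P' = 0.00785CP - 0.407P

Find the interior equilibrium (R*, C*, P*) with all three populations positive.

R* ≈ 712, C* ≈ 51.8, P* ≈ 16.8

From dP/dt = 0: 0.00785C* = 0.407, so C* = 51.8.
From dR/dt = 0: 0.603(1 - R*/1190) = 0.00467·51.8, giving R* = 1190·(1 - 0.402) = 712.
From dC/dt = 0: 0.00144·712 - 0.388 = 0.0379P*, so P* = 0.638/0.0379 = 16.8.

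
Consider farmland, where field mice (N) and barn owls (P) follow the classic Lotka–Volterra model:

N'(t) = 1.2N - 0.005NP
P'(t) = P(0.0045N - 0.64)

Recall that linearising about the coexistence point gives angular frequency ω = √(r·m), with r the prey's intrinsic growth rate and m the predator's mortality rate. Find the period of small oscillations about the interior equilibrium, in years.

Here r = 1.2 and m = 0.64, so r·m = 0.768.
ω = √0.768 = 0.876 per year, hence T = 2π/ω ≈ 7.17 years.

T ≈ 7.17 years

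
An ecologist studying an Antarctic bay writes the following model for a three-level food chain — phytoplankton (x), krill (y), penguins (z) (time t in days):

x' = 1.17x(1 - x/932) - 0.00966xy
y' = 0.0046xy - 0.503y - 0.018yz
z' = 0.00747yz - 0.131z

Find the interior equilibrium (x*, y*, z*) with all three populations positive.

From dz/dt = 0: 0.00747y* = 0.131, so y* = 17.5.
From dx/dt = 0: 1.17(1 - x*/932) = 0.00966·17.5, giving x* = 932·(1 - 0.145) = 797.
From dy/dt = 0: 0.0046·797 - 0.503 = 0.018z*, so z* = 3.16/0.018 = 176.

x* ≈ 797, y* ≈ 17.5, z* ≈ 176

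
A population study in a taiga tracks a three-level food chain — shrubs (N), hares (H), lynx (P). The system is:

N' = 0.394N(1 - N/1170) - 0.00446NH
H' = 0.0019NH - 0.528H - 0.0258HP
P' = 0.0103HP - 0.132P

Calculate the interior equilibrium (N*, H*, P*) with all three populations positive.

N* ≈ 1000, H* ≈ 12.8, P* ≈ 53.2

From dP/dt = 0: 0.0103H* = 0.132, so H* = 12.8.
From dN/dt = 0: 0.394(1 - N*/1170) = 0.00446·12.8, giving N* = 1170·(1 - 0.145) = 1000.
From dH/dt = 0: 0.0019·1000 - 0.528 = 0.0258P*, so P* = 1.37/0.0258 = 53.2.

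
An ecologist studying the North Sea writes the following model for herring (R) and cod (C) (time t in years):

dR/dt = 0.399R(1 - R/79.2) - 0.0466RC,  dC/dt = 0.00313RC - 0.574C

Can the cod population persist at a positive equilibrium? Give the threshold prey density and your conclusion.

The predator equation gives dC/dt > 0 only when R > 0.574/0.00313 = 183.
Without the predator, R → K = 79.2. Since 79.2 < 183, the predator cannot invade.

Threshold R = 183; K < 183, so no, the predator goes extinct.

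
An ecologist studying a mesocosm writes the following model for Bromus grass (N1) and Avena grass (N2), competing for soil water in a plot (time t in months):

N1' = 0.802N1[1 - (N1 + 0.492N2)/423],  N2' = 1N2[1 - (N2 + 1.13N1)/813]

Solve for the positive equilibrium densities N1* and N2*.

N1* ≈ 51.8, N2* ≈ 754

Setting both brackets to zero gives the nullclines N1 + 0.492N2 = 423 and 1.13N1 + N2 = 813.
Substituting N2 = 813 - 1.13N1 into the first: N1(1 - 0.492·1.13) = 423 - 0.492·813.
So N1* = 23/0.444 = 51.8, and then N2* = 813 - 1.13·51.8 = 754.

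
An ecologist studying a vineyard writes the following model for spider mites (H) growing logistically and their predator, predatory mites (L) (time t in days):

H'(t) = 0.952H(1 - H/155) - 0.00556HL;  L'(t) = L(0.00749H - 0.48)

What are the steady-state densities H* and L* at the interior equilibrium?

From dL/dt = 0 with L > 0: 0.00749H* = 0.48, so H* = 64.1.
Substitute into dH/dt = 0: 0.952(1 - 64.1/155) = 0.00556L*.
The bracket is 0.587, giving L* = 0.558/0.00556 = 100.

H* ≈ 64.1, L* ≈ 100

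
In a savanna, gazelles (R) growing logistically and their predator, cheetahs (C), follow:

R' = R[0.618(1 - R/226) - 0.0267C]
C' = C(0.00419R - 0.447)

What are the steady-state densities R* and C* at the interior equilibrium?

From dC/dt = 0 with C > 0: 0.00419R* = 0.447, so R* = 107.
Substitute into dR/dt = 0: 0.618(1 - 107/226) = 0.0267C*.
The bracket is 0.528, giving C* = 0.326/0.0267 = 12.2.

R* ≈ 107, C* ≈ 12.2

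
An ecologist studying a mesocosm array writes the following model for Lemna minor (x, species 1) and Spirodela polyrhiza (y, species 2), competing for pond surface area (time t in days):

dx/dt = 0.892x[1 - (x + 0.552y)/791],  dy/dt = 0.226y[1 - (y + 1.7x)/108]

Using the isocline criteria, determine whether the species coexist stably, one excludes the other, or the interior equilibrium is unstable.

species 1 excludes species 2

Compare the nullcline intercepts: K1/α12 = 791/0.552 = 1430 > K2 = 108; K2/α21 = 108/1.7 = 63.5 < K1 = 791.
Since the inequalities point opposite ways, species 1 can invade but species 2 cannot.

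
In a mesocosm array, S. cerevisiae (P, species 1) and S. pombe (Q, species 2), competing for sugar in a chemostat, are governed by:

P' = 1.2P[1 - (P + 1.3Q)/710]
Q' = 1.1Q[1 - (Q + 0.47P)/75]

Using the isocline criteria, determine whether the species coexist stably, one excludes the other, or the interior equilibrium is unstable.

Compare the nullcline intercepts: K1/α12 = 710/1.3 = 546 > K2 = 75; K2/α21 = 75/0.47 = 160 < K1 = 710.
Since the inequalities point opposite ways, species 1 can invade but species 2 cannot.

species 1 excludes species 2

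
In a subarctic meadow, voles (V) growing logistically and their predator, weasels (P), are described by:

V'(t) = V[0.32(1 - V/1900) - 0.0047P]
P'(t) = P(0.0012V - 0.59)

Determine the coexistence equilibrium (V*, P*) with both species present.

V* ≈ 492, P* ≈ 50.5

From dP/dt = 0 with P > 0: 0.0012V* = 0.59, so V* = 492.
Substitute into dV/dt = 0: 0.32(1 - 492/1900) = 0.0047P*.
The bracket is 0.741, giving P* = 0.237/0.0047 = 50.5.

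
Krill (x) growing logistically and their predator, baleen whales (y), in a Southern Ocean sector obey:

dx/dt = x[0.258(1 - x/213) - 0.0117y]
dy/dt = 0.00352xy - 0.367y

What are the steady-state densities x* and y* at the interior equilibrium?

From dy/dt = 0 with y > 0: 0.00352x* = 0.367, so x* = 104.
Substitute into dx/dt = 0: 0.258(1 - 104/213) = 0.0117y*.
The bracket is 0.511, giving y* = 0.132/0.0117 = 11.3.

x* ≈ 104, y* ≈ 11.3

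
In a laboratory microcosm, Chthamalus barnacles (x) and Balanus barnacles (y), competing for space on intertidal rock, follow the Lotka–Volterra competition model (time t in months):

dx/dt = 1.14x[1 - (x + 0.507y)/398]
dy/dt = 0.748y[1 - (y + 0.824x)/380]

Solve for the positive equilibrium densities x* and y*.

x* ≈ 353, y* ≈ 89.4

Setting both brackets to zero gives the nullclines x + 0.507y = 398 and 0.824x + y = 380.
Substituting y = 380 - 0.824x into the first: x(1 - 0.507·0.824) = 398 - 0.507·380.
So x* = 205/0.582 = 353, and then y* = 380 - 0.824·353 = 89.4.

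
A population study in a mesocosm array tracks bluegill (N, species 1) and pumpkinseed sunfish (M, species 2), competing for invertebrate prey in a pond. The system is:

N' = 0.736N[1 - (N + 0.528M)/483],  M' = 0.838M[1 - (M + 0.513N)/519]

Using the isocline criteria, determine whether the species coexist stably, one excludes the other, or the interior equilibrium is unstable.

stable coexistence

Compare the nullcline intercepts: K1/α12 = 483/0.528 = 915 > K2 = 519; K2/α21 = 519/0.513 = 1010 > K1 = 483.
Since both inequalities hold, each species can invade when rare, so the interior equilibrium is stable.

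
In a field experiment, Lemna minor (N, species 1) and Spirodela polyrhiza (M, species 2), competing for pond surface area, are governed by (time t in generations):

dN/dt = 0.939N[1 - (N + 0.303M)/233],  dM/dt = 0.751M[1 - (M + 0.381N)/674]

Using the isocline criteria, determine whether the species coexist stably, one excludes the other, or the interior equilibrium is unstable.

stable coexistence

Compare the nullcline intercepts: K1/α12 = 233/0.303 = 769 > K2 = 674; K2/α21 = 674/0.381 = 1770 > K1 = 233.
Since both inequalities hold, each species can invade when rare, so the interior equilibrium is stable.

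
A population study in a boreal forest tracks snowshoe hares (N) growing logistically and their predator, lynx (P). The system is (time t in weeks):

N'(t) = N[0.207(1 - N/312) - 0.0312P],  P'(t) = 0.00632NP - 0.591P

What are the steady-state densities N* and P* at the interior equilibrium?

From dP/dt = 0 with P > 0: 0.00632N* = 0.591, so N* = 93.5.
Substitute into dN/dt = 0: 0.207(1 - 93.5/312) = 0.0312P*.
The bracket is 0.7, giving P* = 0.145/0.0312 = 4.65.

N* ≈ 93.5, P* ≈ 4.65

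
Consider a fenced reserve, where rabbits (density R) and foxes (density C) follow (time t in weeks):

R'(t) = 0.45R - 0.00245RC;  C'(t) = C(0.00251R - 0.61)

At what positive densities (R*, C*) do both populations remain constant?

R* ≈ 243, C* ≈ 184

Set dC/dt = 0 with C > 0: 0.00251R - 0.61 = 0, so R* = 0.61/0.00251 = 243.
Set dR/dt = 0 with R > 0: 0.45 - 0.00245C = 0, so C* = 0.45/0.00245 = 184.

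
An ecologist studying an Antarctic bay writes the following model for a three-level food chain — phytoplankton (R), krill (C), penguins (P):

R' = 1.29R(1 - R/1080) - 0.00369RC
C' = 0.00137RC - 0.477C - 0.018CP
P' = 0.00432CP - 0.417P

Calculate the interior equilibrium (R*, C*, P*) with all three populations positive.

From dP/dt = 0: 0.00432C* = 0.417, so C* = 96.5.
From dR/dt = 0: 1.29(1 - R*/1080) = 0.00369·96.5, giving R* = 1080·(1 - 0.276) = 782.
From dC/dt = 0: 0.00137·782 - 0.477 = 0.018P*, so P* = 0.594/0.018 = 33.

R* ≈ 782, C* ≈ 96.5, P* ≈ 33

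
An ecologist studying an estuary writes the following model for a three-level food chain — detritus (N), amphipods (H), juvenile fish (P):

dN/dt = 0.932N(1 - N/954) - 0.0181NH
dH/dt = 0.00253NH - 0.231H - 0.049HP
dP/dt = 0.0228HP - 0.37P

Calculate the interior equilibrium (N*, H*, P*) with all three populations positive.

From dP/dt = 0: 0.0228H* = 0.37, so H* = 16.2.
From dN/dt = 0: 0.932(1 - N*/954) = 0.0181·16.2, giving N* = 954·(1 - 0.315) = 653.
From dH/dt = 0: 0.00253·653 - 0.231 = 0.049P*, so P* = 1.42/0.049 = 29.

N* ≈ 653, H* ≈ 16.2, P* ≈ 29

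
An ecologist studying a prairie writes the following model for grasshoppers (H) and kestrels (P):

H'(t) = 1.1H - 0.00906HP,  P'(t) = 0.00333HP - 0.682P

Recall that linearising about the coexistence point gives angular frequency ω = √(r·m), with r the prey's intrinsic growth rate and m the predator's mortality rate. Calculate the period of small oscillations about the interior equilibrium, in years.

T ≈ 7.25 years

Here r = 1.1 and m = 0.682, so r·m = 0.75.
ω = √0.75 = 0.866 per year, hence T = 2π/ω ≈ 7.25 years.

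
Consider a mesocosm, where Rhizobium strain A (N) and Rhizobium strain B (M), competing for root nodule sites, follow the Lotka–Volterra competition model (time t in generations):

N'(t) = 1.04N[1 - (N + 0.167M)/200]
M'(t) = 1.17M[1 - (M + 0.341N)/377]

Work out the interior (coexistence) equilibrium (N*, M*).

N* ≈ 145, M* ≈ 327

Setting both brackets to zero gives the nullclines N + 0.167M = 200 and 0.341N + M = 377.
Substituting M = 377 - 0.341N into the first: N(1 - 0.167·0.341) = 200 - 0.167·377.
So N* = 137/0.943 = 145, and then M* = 377 - 0.341·145 = 327.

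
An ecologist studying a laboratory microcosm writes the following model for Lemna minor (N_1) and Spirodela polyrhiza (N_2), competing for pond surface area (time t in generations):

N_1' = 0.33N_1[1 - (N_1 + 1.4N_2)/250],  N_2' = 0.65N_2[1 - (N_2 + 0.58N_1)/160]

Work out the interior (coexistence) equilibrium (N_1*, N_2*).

N_1* ≈ 138, N_2* ≈ 79.8

Setting both brackets to zero gives the nullclines N_1 + 1.4N_2 = 250 and 0.58N_1 + N_2 = 160.
Substituting N_2 = 160 - 0.58N_1 into the first: N_1(1 - 1.4·0.58) = 250 - 1.4·160.
So N_1* = 26/0.188 = 138, and then N_2* = 160 - 0.58·138 = 79.8.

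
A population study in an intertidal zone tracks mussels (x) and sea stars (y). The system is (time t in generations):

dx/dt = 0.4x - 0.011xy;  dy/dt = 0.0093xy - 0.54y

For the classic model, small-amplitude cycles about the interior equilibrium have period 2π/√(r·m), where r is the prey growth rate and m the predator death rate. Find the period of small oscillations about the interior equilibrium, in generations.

Here r = 0.4 and m = 0.54, so r·m = 0.216.
ω = √0.216 = 0.465 per generation, hence T = 2π/ω ≈ 13.5 generations.

T ≈ 13.5 generations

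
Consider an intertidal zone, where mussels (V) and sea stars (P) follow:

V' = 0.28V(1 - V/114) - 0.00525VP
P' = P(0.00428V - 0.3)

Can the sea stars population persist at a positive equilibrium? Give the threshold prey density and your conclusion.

Threshold V = 70.1; K > 70.1, so yes, the predator persists.

The predator equation gives dP/dt > 0 only when V > 0.3/0.00428 = 70.1.
Without the predator, V → K = 114. Since 114 > 70.1, the predator can invade and persist.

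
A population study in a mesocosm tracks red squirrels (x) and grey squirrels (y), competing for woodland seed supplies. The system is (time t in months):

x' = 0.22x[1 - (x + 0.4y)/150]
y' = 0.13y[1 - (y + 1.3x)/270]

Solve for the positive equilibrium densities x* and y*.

Setting both brackets to zero gives the nullclines x + 0.4y = 150 and 1.3x + y = 270.
Substituting y = 270 - 1.3x into the first: x(1 - 0.4·1.3) = 150 - 0.4·270.
So x* = 42/0.48 = 87.5, and then y* = 270 - 1.3·87.5 = 156.

x* ≈ 87.5, y* ≈ 156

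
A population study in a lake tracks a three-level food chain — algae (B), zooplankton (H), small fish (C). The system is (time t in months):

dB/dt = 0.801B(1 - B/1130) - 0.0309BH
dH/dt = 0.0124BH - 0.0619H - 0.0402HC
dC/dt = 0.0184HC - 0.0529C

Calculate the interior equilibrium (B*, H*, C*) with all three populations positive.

B* ≈ 1000, H* ≈ 2.88, C* ≈ 308

From dC/dt = 0: 0.0184H* = 0.0529, so H* = 2.88.
From dB/dt = 0: 0.801(1 - B*/1130) = 0.0309·2.88, giving B* = 1130·(1 - 0.111) = 1000.
From dH/dt = 0: 0.0124·1000 - 0.0619 = 0.0402C*, so C* = 12.4/0.0402 = 308.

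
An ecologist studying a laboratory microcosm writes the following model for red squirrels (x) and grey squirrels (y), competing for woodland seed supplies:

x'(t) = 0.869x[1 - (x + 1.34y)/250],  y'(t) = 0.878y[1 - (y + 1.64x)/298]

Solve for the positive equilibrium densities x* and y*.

x* ≈ 125, y* ≈ 93.5

Setting both brackets to zero gives the nullclines x + 1.34y = 250 and 1.64x + y = 298.
Substituting y = 298 - 1.64x into the first: x(1 - 1.34·1.64) = 250 - 1.34·298.
So x* = -149/-1.2 = 125, and then y* = 298 - 1.64·125 = 93.5.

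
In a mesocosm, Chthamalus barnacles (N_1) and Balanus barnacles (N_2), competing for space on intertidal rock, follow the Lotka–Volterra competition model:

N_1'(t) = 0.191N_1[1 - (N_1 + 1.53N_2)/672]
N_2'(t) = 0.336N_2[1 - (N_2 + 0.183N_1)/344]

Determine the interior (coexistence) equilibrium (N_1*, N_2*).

N_1* ≈ 202, N_2* ≈ 307

Setting both brackets to zero gives the nullclines N_1 + 1.53N_2 = 672 and 0.183N_1 + N_2 = 344.
Substituting N_2 = 344 - 0.183N_1 into the first: N_1(1 - 1.53·0.183) = 672 - 1.53·344.
So N_1* = 146/0.72 = 202, and then N_2* = 344 - 0.183·202 = 307.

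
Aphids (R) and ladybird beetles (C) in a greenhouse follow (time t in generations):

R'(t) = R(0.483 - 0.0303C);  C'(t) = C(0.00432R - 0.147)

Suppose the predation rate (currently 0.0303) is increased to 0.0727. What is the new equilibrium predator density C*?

C* ≈ 6.64

At the interior fixed point, setting dR/dt = 0 with R > 0 fixes C* = (prey growth rate)/(RC coefficient) — independent of the other coefficients.
With the change, C* = 0.483/0.0727 = 6.64; it falls from 15.9.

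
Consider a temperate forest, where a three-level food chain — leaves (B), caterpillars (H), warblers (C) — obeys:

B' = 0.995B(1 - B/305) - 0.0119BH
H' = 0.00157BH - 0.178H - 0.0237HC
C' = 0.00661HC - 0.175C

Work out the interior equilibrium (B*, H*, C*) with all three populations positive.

B* ≈ 208, H* ≈ 26.5, C* ≈ 6.3

From dC/dt = 0: 0.00661H* = 0.175, so H* = 26.5.
From dB/dt = 0: 0.995(1 - B*/305) = 0.0119·26.5, giving B* = 305·(1 - 0.317) = 208.
From dH/dt = 0: 0.00157·208 - 0.178 = 0.0237C*, so C* = 0.149/0.0237 = 6.3.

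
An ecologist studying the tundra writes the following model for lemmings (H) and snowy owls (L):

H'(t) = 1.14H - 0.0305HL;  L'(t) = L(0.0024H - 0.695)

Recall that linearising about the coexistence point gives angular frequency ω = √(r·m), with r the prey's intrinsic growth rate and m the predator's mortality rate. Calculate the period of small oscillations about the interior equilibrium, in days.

T ≈ 7.06 days

Here r = 1.14 and m = 0.695, so r·m = 0.792.
ω = √0.792 = 0.89 per day, hence T = 2π/ω ≈ 7.06 days.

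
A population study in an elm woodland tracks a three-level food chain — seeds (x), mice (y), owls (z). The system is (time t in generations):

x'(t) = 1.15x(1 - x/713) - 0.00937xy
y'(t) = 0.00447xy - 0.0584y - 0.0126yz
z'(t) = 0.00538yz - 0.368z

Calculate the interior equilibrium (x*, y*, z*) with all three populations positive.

From dz/dt = 0: 0.00538y* = 0.368, so y* = 68.4.
From dx/dt = 0: 1.15(1 - x*/713) = 0.00937·68.4, giving x* = 713·(1 - 0.557) = 316.
From dy/dt = 0: 0.00447·316 - 0.0584 = 0.0126z*, so z* = 1.35/0.0126 = 107.

x* ≈ 316, y* ≈ 68.4, z* ≈ 107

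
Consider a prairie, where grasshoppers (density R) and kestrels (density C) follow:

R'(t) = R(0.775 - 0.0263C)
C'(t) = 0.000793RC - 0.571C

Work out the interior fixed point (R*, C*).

R* ≈ 720, C* ≈ 29.5

Set dC/dt = 0 with C > 0: 0.000793R - 0.571 = 0, so R* = 0.571/0.000793 = 720.
Set dR/dt = 0 with R > 0: 0.775 - 0.0263C = 0, so C* = 0.775/0.0263 = 29.5.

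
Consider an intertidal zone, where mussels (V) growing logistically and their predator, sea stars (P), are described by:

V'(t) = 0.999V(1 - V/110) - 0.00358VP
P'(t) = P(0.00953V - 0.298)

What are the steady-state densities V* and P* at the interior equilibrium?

V* ≈ 31.3, P* ≈ 200

From dP/dt = 0 with P > 0: 0.00953V* = 0.298, so V* = 31.3.
Substitute into dV/dt = 0: 0.999(1 - 31.3/110) = 0.00358P*.
The bracket is 0.716, giving P* = 0.715/0.00358 = 200.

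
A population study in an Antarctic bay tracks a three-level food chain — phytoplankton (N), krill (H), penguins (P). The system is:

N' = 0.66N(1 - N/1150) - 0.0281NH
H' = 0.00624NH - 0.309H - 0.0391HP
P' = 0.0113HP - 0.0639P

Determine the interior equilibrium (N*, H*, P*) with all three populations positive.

N* ≈ 873, H* ≈ 5.65, P* ≈ 131

From dP/dt = 0: 0.0113H* = 0.0639, so H* = 5.65.
From dN/dt = 0: 0.66(1 - N*/1150) = 0.0281·5.65, giving N* = 1150·(1 - 0.241) = 873.
From dH/dt = 0: 0.00624·873 - 0.309 = 0.0391P*, so P* = 5.14/0.0391 = 131.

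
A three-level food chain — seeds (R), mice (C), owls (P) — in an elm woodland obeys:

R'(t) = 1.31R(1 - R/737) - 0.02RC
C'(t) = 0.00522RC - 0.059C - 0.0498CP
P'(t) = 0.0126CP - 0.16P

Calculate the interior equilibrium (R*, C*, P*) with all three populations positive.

From dP/dt = 0: 0.0126C* = 0.16, so C* = 12.7.
From dR/dt = 0: 1.31(1 - R*/737) = 0.02·12.7, giving R* = 737·(1 - 0.194) = 594.
From dC/dt = 0: 0.00522·594 - 0.059 = 0.0498P*, so P* = 3.04/0.0498 = 61.1.

R* ≈ 594, C* ≈ 12.7, P* ≈ 61.1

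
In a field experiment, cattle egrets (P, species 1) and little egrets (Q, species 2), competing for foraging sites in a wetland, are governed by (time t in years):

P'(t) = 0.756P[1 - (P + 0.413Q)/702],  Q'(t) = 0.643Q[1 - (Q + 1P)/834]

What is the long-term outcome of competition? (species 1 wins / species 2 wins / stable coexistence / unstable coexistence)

stable coexistence

Compare the nullcline intercepts: K1/α12 = 702/0.413 = 1700 > K2 = 834; K2/α21 = 834/1 = 834 > K1 = 702.
Since both inequalities hold, each species can invade when rare, so the interior equilibrium is stable.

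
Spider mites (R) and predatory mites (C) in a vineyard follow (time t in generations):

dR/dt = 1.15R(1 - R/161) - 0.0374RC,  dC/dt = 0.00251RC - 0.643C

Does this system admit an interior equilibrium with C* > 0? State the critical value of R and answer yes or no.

The predator equation gives dC/dt > 0 only when R > 0.643/0.00251 = 256.
Without the predator, R → K = 161. Since 161 < 256, the predator cannot invade.

Threshold R = 256; K < 256, so no, the predator goes extinct.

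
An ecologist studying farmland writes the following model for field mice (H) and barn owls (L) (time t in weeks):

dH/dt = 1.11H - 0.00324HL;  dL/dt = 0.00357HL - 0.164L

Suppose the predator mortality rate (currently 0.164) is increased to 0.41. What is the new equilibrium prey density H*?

H* ≈ 115

At the interior fixed point, setting dL/dt = 0 with L > 0 fixes H* = (predator death rate)/(HL coefficient) — independent of the other coefficients.
With the change, H* = 0.41/0.00357 = 115; it rises from 45.9.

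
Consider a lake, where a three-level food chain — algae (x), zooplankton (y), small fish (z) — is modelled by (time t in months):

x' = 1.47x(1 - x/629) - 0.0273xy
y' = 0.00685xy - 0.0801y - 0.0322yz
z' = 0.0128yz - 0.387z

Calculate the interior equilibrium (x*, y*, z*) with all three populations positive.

From dz/dt = 0: 0.0128y* = 0.387, so y* = 30.2.
From dx/dt = 0: 1.47(1 - x*/629) = 0.0273·30.2, giving x* = 629·(1 - 0.561) = 276.
From dy/dt = 0: 0.00685·276 - 0.0801 = 0.0322z*, so z* = 1.81/0.0322 = 56.2.

x* ≈ 276, y* ≈ 30.2, z* ≈ 56.2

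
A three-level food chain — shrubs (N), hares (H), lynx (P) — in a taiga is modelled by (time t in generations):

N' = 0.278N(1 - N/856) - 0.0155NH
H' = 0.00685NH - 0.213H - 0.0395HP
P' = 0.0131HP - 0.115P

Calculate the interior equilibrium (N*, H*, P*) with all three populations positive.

From dP/dt = 0: 0.0131H* = 0.115, so H* = 8.78.
From dN/dt = 0: 0.278(1 - N*/856) = 0.0155·8.78, giving N* = 856·(1 - 0.489) = 437.
From dH/dt = 0: 0.00685·437 - 0.213 = 0.0395P*, so P* = 2.78/0.0395 = 70.4.

N* ≈ 437, H* ≈ 8.78, P* ≈ 70.4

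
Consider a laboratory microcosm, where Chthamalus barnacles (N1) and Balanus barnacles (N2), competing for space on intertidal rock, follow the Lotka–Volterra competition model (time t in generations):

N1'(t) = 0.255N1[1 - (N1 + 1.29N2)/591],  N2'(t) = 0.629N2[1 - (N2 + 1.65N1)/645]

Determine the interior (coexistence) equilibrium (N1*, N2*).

N1* ≈ 214, N2* ≈ 293

Setting both brackets to zero gives the nullclines N1 + 1.29N2 = 591 and 1.65N1 + N2 = 645.
Substituting N2 = 645 - 1.65N1 into the first: N1(1 - 1.29·1.65) = 591 - 1.29·645.
So N1* = -241/-1.13 = 214, and then N2* = 645 - 1.65·214 = 293.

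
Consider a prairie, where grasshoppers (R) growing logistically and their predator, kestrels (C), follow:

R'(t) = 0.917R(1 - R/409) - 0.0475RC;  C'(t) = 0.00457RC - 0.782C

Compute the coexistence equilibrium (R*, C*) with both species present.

R* ≈ 171, C* ≈ 11.2

From dC/dt = 0 with C > 0: 0.00457R* = 0.782, so R* = 171.
Substitute into dR/dt = 0: 0.917(1 - 171/409) = 0.0475C*.
The bracket is 0.582, giving C* = 0.533/0.0475 = 11.2.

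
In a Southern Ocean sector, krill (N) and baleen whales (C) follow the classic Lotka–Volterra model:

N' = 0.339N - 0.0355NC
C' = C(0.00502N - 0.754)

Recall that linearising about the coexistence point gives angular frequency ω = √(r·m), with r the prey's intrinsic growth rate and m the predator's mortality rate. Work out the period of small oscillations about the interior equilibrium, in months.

Here r = 0.339 and m = 0.754, so r·m = 0.256.
ω = √0.256 = 0.506 per month, hence T = 2π/ω ≈ 12.4 months.

T ≈ 12.4 months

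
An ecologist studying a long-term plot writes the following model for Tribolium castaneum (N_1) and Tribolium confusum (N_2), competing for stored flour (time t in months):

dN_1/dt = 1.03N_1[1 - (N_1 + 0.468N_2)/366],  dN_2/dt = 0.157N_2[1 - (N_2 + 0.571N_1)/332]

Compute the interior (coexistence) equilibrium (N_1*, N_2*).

Setting both brackets to zero gives the nullclines N_1 + 0.468N_2 = 366 and 0.571N_1 + N_2 = 332.
Substituting N_2 = 332 - 0.571N_1 into the first: N_1(1 - 0.468·0.571) = 366 - 0.468·332.
So N_1* = 211/0.733 = 287, and then N_2* = 332 - 0.571·287 = 168.

N_1* ≈ 287, N_2* ≈ 168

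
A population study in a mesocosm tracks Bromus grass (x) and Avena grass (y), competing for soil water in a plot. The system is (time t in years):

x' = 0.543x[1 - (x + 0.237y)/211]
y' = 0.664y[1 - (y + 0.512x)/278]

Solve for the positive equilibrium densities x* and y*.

x* ≈ 165, y* ≈ 193

Setting both brackets to zero gives the nullclines x + 0.237y = 211 and 0.512x + y = 278.
Substituting y = 278 - 0.512x into the first: x(1 - 0.237·0.512) = 211 - 0.237·278.
So x* = 145/0.879 = 165, and then y* = 278 - 0.512·165 = 193.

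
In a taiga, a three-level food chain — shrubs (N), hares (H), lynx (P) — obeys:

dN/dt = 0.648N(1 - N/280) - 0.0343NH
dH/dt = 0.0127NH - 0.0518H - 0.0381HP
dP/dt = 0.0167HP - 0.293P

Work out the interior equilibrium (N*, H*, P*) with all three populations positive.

From dP/dt = 0: 0.0167H* = 0.293, so H* = 17.5.
From dN/dt = 0: 0.648(1 - N*/280) = 0.0343·17.5, giving N* = 280·(1 - 0.929) = 20.
From dH/dt = 0: 0.0127·20 - 0.0518 = 0.0381P*, so P* = 0.202/0.0381 = 5.3.

N* ≈ 20, H* ≈ 17.5, P* ≈ 5.3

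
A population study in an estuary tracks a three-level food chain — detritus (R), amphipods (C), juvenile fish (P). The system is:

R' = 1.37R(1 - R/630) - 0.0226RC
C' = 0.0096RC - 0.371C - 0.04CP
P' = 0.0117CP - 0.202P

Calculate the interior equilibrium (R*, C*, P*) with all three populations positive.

From dP/dt = 0: 0.0117C* = 0.202, so C* = 17.3.
From dR/dt = 0: 1.37(1 - R*/630) = 0.0226·17.3, giving R* = 630·(1 - 0.285) = 451.
From dC/dt = 0: 0.0096·451 - 0.371 = 0.04P*, so P* = 3.95/0.04 = 98.9.

R* ≈ 451, C* ≈ 17.3, P* ≈ 98.9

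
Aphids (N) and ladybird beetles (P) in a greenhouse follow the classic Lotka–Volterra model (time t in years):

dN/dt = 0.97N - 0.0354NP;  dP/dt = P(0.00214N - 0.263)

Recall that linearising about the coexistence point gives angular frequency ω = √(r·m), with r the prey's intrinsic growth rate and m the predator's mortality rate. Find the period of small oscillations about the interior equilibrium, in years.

Here r = 0.97 and m = 0.263, so r·m = 0.255.
ω = √0.255 = 0.505 per year, hence T = 2π/ω ≈ 12.4 years.

T ≈ 12.4 years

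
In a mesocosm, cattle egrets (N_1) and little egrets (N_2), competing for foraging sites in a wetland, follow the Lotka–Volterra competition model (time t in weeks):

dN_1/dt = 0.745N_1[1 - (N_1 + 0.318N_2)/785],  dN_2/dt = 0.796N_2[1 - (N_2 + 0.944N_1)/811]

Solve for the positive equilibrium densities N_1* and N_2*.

N_1* ≈ 753, N_2* ≈ 100

Setting both brackets to zero gives the nullclines N_1 + 0.318N_2 = 785 and 0.944N_1 + N_2 = 811.
Substituting N_2 = 811 - 0.944N_1 into the first: N_1(1 - 0.318·0.944) = 785 - 0.318·811.
So N_1* = 527/0.7 = 753, and then N_2* = 811 - 0.944·753 = 100.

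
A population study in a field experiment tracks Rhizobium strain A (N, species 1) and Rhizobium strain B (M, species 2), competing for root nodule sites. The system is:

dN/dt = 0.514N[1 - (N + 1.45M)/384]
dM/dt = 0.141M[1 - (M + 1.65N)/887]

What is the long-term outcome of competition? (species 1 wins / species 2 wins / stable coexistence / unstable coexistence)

species 2 excludes species 1

Compare the nullcline intercepts: K1/α12 = 384/1.45 = 265 < K2 = 887; K2/α21 = 887/1.65 = 538 > K1 = 384.
Since the inequalities point opposite ways, species 2 can invade but species 1 cannot.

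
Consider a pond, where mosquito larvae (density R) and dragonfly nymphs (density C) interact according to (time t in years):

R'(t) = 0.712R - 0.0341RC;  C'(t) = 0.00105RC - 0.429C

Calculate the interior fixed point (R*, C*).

R* ≈ 409, C* ≈ 20.9

Set dC/dt = 0 with C > 0: 0.00105R - 0.429 = 0, so R* = 0.429/0.00105 = 409.
Set dR/dt = 0 with R > 0: 0.712 - 0.0341C = 0, so C* = 0.712/0.0341 = 20.9.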